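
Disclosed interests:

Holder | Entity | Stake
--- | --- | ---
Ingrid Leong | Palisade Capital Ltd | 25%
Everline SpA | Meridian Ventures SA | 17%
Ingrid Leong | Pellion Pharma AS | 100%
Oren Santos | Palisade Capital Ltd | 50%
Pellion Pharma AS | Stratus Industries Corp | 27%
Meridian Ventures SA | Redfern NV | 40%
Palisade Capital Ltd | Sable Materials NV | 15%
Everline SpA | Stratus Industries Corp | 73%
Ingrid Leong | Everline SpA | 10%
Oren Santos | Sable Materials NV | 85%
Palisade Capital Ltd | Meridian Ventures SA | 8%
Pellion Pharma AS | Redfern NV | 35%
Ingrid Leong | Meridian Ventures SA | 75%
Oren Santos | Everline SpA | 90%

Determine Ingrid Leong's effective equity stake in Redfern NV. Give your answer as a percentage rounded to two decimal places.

Ingrid reaches Redfern along 4 paths.
Via Meridian: 75% × 40% = 30%.
Via Palisade → Meridian: 25% × 8% × 40% = 0.8%.
Via Everline → Meridian: 10% × 17% × 40% = 0.68%.
Via Pellion: 100% × 35% = 35%.
Total: 30% + 0.8% + 0.68% + 35% = 66.48%.

66.48%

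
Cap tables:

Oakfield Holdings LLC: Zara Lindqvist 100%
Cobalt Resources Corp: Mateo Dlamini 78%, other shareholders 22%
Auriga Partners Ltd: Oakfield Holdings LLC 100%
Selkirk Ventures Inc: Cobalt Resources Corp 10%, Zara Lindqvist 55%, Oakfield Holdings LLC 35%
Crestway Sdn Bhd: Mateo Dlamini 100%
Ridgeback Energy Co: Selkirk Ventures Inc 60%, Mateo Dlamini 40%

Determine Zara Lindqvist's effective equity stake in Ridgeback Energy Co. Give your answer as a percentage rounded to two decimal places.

Zara reaches Ridgeback along 2 paths.
Via Selkirk: 55% × 60% = 33%.
Via Oakfield → Selkirk: 100% × 35% × 60% = 21%.
Total: 33% + 21% = 54%.
Rounded: 54.00%.

54.00%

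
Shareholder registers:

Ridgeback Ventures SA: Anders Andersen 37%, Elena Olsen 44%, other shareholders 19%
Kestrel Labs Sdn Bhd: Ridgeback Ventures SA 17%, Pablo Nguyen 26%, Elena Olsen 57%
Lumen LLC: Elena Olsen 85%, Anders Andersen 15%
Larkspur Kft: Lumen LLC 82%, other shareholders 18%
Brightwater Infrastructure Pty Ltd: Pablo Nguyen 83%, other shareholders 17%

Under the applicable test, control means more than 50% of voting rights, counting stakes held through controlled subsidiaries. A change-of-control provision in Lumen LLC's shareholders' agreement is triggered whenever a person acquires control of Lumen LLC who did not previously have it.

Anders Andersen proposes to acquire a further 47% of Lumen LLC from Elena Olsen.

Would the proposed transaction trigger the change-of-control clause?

The purchase adds only to Anders's holdings (Elena's stake shrinks), so Anders is the only person who could newly come to control Lumen.
Anders's largest direct stake is 37% in Ridgeback, which does not meet the threshold, so Anders controls no company.
In Lumen, Anders's side holds only 15%, not > 50%.
So before the transaction, Anders does not control Lumen.
After the purchase, Anders's direct stake in Lumen rises to 15% + 47% = 62%, and Elena's stake falls to 38%.
Anders holds 62% of Lumen, so Anders controls Lumen.
Anders did not control Lumen before and does after, so the clause is triggered.

Yes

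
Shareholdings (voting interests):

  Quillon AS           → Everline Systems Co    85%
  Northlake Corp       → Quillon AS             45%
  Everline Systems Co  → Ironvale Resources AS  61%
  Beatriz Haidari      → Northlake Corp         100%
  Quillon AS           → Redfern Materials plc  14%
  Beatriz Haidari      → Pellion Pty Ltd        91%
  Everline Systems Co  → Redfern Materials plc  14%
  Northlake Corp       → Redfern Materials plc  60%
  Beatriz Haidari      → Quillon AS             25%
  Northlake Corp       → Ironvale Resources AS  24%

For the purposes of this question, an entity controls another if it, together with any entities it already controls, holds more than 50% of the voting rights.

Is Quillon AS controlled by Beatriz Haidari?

Yes

Beatriz holds 100% of Northlake, so Beatriz controls Northlake.
Northlake and Beatriz together hold 45% + 25% = 70% of Quillon, so Beatriz controls Quillon.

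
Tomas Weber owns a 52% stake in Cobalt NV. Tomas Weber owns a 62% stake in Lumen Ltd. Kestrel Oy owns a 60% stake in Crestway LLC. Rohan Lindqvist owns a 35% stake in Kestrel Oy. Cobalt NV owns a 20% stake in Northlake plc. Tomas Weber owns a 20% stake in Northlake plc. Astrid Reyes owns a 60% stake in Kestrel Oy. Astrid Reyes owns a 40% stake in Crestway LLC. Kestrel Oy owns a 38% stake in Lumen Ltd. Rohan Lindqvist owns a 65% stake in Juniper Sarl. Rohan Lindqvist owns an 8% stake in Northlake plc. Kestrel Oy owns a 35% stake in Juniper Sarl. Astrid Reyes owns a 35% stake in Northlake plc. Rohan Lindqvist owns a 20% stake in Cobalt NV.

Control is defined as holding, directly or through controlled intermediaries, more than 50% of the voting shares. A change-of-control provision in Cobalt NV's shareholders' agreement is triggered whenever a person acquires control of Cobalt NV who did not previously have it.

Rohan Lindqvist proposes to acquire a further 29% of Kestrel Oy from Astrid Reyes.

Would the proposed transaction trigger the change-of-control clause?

No

The purchase adds only to Rohan's holdings (Astrid's stake shrinks), so Rohan is the only person who could newly come to control Cobalt.
Rohan holds 65% of Juniper, so Rohan controls Juniper.
In Cobalt, Rohan's side holds only 20%, not > 50%.
So before the transaction, Rohan does not control Cobalt.
After the purchase, Rohan's direct stake in Kestrel rises to 35% + 29% = 64%, and Astrid's stake falls to 31%.
Rohan holds 64% of Kestrel, so Rohan controls Kestrel.
Kestrel holds 60% of Crestway, so Rohan controls Crestway.
Rohan and Kestrel together hold 65% + 35% = 100% of Juniper, so Rohan controls Juniper.
After the transaction, Rohan's side holds 20% of Cobalt, not > 50%, so Rohan still does not control Cobalt.
No new person acquires control, so the clause is not triggered.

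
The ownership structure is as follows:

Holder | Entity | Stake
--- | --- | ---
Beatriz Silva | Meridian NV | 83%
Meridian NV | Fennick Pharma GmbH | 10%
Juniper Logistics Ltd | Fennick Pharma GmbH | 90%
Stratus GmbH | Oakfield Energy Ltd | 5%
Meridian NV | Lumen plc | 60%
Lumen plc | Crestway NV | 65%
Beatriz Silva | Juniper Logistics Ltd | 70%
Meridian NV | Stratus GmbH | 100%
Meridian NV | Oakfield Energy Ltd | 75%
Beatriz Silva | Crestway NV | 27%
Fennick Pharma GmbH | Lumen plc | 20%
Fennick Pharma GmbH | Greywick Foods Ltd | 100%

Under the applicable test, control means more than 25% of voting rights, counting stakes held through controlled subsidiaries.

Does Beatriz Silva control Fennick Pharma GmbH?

Beatriz holds 70% of Juniper, so Beatriz controls Juniper.
Beatriz holds 83% of Meridian, so Beatriz controls Meridian.
Meridian and Juniper together hold 10% + 90% = 100% of Fennick, so Beatriz controls Fennick.

Yes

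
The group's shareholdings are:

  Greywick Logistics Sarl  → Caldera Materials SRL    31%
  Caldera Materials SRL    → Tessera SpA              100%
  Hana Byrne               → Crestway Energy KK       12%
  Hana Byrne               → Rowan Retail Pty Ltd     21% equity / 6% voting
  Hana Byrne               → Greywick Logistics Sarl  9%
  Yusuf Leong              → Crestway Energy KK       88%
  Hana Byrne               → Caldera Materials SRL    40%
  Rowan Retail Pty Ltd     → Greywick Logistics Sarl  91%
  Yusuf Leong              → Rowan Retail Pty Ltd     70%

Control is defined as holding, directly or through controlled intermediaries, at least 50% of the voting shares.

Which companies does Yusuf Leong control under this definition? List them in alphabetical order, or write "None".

Yusuf holds 70% of Rowan, so Yusuf controls Rowan.
Rowan holds 91% of Greywick, so Yusuf controls Greywick.
Yusuf holds 88% of Crestway, so Yusuf controls Crestway.
No other company's threshold is met.

Crestway Energy KK, Greywick Logistics Sarl, Rowan Retail Pty Ltd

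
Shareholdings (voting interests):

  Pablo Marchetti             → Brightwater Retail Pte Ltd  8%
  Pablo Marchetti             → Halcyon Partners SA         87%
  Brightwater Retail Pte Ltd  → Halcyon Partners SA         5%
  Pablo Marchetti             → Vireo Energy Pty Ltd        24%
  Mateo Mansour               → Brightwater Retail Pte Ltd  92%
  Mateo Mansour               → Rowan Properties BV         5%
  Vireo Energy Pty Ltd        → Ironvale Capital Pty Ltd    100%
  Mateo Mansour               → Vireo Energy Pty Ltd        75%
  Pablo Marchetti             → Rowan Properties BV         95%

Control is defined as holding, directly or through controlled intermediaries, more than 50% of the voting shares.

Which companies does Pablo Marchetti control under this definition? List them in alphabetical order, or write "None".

Halcyon Partners SA, Rowan Properties BV

Pablo holds 95% of Rowan, so Pablo controls Rowan.
Pablo holds 87% of Halcyon, so Pablo controls Halcyon.
No other company's threshold is met.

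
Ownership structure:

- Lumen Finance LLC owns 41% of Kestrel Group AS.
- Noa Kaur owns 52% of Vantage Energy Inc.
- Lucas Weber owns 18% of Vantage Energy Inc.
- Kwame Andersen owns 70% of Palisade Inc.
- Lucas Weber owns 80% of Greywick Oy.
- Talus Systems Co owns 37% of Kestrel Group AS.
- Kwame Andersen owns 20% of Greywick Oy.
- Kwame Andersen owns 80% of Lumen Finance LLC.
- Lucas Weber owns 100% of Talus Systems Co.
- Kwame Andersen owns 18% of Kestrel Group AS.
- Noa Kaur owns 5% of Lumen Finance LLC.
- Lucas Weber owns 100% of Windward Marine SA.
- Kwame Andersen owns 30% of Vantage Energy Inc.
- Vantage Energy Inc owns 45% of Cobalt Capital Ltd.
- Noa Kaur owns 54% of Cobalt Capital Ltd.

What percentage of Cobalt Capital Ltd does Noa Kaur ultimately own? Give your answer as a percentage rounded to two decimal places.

Noa reaches Cobalt along 2 paths.
Via Vantage: 52% × 45% = 23.4%.
Direct stake: 54% = 54%.
Total: 23.4% + 54% = 77.4%.
Rounded: 77.40%.

77.40%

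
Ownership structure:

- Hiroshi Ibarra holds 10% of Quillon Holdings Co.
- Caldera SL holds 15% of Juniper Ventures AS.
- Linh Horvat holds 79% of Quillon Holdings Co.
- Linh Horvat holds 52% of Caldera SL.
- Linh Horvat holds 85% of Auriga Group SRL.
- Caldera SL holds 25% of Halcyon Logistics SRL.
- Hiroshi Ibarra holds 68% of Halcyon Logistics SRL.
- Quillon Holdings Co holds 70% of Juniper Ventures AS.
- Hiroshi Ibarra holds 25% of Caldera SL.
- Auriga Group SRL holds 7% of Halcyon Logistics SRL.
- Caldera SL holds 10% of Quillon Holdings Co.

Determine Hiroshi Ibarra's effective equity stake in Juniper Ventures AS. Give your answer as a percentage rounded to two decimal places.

Hiroshi reaches Juniper along 3 paths.
Via Quillon: 10% × 70% = 7%.
Via Caldera → Quillon: 25% × 10% × 70% = 1.75%.
Via Caldera: 25% × 15% = 3.75%.
Total: 7% + 1.75% + 3.75% = 12.5%.
Rounded: 12.50%.

12.50%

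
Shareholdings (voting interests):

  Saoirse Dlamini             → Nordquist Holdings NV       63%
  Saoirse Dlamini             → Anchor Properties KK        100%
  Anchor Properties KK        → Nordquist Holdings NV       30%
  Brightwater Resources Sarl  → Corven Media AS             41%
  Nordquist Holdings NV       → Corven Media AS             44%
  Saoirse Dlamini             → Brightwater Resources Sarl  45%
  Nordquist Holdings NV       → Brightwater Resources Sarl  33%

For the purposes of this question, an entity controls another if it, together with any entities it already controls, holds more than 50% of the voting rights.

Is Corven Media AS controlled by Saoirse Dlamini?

Saoirse holds 100% of Anchor, so Saoirse controls Anchor.
Saoirse and Anchor together hold 63% + 30% = 93% of Nordquist, so Saoirse controls Nordquist.
Nordquist and Saoirse together hold 33% + 45% = 78% of Brightwater, so Saoirse controls Brightwater.
Brightwater and Nordquist together hold 41% + 44% = 85% of Corven, so Saoirse controls Corven.

Yes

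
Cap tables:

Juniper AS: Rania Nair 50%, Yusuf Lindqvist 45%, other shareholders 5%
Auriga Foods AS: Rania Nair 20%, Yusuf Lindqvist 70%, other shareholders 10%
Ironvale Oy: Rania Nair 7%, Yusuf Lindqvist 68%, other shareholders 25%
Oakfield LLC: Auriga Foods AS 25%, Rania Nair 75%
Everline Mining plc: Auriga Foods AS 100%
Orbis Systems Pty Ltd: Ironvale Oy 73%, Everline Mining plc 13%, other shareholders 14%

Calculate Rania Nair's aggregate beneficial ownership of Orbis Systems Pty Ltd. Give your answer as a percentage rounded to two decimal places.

Rania reaches Orbis along 2 paths.
Via Ironvale: 7% × 73% = 5.11%.
Via Auriga → Everline: 20% × 100% × 13% = 2.6%.
Total: 5.11% + 2.6% = 7.71%.

7.71%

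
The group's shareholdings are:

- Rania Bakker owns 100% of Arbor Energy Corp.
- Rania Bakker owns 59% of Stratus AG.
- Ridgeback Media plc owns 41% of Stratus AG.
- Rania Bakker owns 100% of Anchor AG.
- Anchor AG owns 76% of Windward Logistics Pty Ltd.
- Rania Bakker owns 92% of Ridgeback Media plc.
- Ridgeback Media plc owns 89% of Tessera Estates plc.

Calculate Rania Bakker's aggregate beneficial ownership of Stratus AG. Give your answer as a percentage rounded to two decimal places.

96.72%

Rania reaches Stratus along 2 paths.
Direct stake: 59% = 59%.
Via Ridgeback: 92% × 41% = 37.72%.
Total: 59% + 37.72% = 96.72%.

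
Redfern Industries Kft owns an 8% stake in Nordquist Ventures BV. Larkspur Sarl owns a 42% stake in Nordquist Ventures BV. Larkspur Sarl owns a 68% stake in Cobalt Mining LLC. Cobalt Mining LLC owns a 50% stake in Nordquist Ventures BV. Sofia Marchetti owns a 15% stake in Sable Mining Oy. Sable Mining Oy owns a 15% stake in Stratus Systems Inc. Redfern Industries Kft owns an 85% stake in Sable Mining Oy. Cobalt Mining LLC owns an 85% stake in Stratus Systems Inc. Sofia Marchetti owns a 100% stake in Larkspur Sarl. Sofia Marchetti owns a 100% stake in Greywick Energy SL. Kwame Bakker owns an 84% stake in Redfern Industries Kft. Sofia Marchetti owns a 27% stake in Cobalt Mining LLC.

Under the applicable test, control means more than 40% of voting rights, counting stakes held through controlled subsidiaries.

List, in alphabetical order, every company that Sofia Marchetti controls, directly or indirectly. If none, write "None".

Cobalt Mining LLC, Greywick Energy SL, Larkspur Sarl, Nordquist Ventures BV, Stratus Systems Inc

Sofia holds 100% of Larkspur, so Sofia controls Larkspur.
Sofia and Larkspur together hold 27% + 68% = 95% of Cobalt, so Sofia controls Cobalt.
Cobalt holds 85% of Stratus, so Sofia controls Stratus.
Sofia holds 100% of Greywick, so Sofia controls Greywick.
Cobalt and Larkspur together hold 50% + 42% = 92% of Nordquist, so Sofia controls Nordquist.
No other company's threshold is met.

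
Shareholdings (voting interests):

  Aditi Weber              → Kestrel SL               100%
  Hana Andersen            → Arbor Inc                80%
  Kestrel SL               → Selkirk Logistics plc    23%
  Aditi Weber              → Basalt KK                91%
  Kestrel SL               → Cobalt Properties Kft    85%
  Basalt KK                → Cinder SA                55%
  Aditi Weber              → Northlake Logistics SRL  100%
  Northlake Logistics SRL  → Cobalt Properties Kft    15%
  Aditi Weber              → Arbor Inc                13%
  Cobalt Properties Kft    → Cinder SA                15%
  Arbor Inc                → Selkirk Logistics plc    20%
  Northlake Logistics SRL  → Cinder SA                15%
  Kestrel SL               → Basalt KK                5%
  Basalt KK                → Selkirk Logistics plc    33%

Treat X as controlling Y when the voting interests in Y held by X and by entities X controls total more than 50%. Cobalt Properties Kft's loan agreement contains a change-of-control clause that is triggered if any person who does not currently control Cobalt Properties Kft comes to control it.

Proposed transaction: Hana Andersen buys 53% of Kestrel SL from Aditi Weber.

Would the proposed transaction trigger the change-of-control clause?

The purchase adds only to Hana's holdings (Aditi's stake shrinks), so Hana is the only person who could newly come to control Cobalt.
Hana holds 80% of Arbor, so Hana controls Arbor.
Neither Hana nor any entity Hana controls holds any voting interest in Cobalt.
So before the transaction, Hana does not control Cobalt.
After the purchase, Hana holds 53% of Kestrel directly, and Aditi's stake falls to 47%.
Hana holds 53% of Kestrel, so Hana controls Kestrel.
Kestrel holds 85% of Cobalt, so Hana controls Cobalt.
Hana did not control Cobalt before and does after, so the clause is triggered.

Yes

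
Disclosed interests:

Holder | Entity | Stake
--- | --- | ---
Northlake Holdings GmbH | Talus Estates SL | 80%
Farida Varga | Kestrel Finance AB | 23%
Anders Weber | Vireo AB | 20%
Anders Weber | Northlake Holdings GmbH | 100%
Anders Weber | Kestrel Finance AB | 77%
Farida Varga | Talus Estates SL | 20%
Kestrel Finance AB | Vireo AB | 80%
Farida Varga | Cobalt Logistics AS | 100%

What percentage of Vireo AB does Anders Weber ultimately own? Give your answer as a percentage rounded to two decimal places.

81.60%

Anders reaches Vireo along 2 paths.
Direct stake: 20% = 20%.
Via Kestrel: 77% × 80% = 61.6%.
Total: 20% + 61.6% = 81.6%.
Rounded: 81.60%.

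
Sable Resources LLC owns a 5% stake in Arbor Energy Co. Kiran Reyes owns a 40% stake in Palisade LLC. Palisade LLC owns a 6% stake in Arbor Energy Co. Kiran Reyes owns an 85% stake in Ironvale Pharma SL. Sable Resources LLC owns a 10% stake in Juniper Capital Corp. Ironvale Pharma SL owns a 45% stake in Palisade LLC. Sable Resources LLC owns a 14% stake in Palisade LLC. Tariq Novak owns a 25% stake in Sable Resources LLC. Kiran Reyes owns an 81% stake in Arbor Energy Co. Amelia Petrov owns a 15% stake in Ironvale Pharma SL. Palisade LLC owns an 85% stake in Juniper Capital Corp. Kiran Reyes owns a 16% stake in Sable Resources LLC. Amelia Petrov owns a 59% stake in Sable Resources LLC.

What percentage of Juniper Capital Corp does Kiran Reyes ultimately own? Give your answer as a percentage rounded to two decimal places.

Kiran reaches Juniper along 4 paths.
Via Sable: 16% × 10% = 1.6%.
Via Palisade: 40% × 85% = 34%.
Via Sable → Palisade: 16% × 14% × 85% = 1.904%.
Via Ironvale → Palisade: 85% × 45% × 85% = 32.5125%.
Total: 1.6% + 34% + 1.904% + 32.5125% = 70.0165%.
Rounded: 70.02%.

70.02%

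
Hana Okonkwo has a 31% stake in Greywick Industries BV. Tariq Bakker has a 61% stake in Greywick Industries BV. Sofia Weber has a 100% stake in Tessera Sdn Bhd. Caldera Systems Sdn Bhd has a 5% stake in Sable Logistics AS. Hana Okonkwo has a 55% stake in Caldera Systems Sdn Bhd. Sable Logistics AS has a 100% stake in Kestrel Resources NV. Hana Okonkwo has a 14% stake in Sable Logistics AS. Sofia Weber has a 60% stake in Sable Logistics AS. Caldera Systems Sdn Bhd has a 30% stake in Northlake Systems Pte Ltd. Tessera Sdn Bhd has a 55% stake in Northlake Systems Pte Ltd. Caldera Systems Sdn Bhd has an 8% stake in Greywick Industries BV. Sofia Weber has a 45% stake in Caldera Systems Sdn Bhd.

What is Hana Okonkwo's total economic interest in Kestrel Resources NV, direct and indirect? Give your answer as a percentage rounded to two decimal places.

16.75%

Hana reaches Kestrel along 2 paths.
Via Sable: 14% × 100% = 14%.
Via Caldera → Sable: 55% × 5% × 100% = 2.75%.
Total: 14% + 2.75% = 16.75%.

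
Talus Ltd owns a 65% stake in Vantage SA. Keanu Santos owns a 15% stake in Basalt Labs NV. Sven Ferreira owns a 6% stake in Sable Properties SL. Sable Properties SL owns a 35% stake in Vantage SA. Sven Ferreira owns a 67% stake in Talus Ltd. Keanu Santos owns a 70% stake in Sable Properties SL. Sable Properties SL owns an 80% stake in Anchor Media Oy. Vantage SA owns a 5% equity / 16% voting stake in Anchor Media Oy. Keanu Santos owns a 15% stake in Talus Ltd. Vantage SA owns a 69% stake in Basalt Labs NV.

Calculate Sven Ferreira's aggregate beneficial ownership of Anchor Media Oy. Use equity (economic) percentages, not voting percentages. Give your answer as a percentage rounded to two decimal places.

7.08%

Sven reaches Anchor along 3 paths.
Via Sable: 6% × 80% = 4.8%.
Via Talus → Vantage: 67% × 65% × 5% = 2.1775%.
Via Sable → Vantage: 6% × 35% × 5% = 0.105%.
Total: 4.8% + 2.1775% + 0.105% = 7.0825%.
Rounded: 7.08%.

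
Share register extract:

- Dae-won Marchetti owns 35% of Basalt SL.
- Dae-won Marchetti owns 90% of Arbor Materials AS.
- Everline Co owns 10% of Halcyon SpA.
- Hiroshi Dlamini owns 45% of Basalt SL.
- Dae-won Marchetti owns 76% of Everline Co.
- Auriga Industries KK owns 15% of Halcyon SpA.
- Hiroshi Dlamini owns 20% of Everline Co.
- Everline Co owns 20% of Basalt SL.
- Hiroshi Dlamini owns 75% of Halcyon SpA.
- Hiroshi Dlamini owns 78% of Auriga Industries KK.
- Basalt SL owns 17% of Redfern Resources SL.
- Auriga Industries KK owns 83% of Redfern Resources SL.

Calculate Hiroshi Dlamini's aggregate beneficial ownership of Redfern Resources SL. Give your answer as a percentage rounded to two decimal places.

Hiroshi reaches Redfern along 3 paths.
Via Basalt: 45% × 17% = 7.65%.
Via Everline → Basalt: 20% × 20% × 17% = 0.68%.
Via Auriga: 78% × 83% = 64.74%.
Total: 7.65% + 0.68% + 64.74% = 73.07%.

73.07%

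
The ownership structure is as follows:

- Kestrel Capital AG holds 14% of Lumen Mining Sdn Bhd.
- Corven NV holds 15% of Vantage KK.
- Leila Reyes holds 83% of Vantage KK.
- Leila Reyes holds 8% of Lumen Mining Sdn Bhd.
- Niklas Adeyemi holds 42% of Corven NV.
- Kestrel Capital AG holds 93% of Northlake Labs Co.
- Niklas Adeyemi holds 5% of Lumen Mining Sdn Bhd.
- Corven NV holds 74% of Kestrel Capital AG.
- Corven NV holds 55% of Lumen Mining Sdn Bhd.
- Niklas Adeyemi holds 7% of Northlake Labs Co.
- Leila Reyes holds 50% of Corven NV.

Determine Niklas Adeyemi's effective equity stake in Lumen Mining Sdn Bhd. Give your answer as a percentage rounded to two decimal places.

Niklas reaches Lumen along 3 paths.
Via Corven → Kestrel: 42% × 74% × 14% = 4.3512%.
Direct stake: 5% = 5%.
Via Corven: 42% × 55% = 23.1%.
Total: 4.3512% + 5% + 23.1% = 32.4512%.
Rounded: 32.45%.

32.45%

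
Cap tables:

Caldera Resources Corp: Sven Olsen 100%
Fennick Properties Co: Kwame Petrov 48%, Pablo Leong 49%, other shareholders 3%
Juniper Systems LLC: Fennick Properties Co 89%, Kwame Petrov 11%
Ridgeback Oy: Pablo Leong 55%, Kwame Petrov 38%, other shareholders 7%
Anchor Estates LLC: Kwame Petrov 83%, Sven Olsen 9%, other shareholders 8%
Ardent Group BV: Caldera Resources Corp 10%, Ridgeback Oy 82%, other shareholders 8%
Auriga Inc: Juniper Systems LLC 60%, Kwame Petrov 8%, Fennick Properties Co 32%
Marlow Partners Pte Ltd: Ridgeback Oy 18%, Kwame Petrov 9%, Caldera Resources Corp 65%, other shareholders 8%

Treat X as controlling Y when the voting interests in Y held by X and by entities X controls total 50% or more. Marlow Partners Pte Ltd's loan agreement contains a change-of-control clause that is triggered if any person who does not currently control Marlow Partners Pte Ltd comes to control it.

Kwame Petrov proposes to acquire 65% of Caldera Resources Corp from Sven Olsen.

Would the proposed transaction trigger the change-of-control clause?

Yes

The purchase adds only to Kwame's holdings (Sven's stake shrinks), so Kwame is the only person who could newly come to control Marlow.
Kwame holds 83% of Anchor, so Kwame controls Anchor.
In Marlow, Kwame's side holds only 9%, not ≥ 50%.
So before the transaction, Kwame does not control Marlow.
After the purchase, Kwame holds 65% of Caldera directly, and Sven's stake falls to 35%.
Kwame holds 65% of Caldera, so Kwame controls Caldera.
Kwame and Caldera together hold 9% + 65% = 74% of Marlow, so Kwame controls Marlow.
Kwame did not control Marlow before and does after, so the clause is triggered.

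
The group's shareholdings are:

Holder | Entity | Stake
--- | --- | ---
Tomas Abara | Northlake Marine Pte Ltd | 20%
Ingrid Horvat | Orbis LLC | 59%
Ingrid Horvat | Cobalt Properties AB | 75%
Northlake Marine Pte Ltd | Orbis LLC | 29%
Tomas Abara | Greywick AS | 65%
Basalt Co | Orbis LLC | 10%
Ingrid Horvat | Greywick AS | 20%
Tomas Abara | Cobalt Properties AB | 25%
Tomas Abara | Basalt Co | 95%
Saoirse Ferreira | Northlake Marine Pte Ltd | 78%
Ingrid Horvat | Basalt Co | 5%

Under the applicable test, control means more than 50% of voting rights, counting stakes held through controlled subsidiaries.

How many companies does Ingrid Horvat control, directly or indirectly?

2

Ingrid holds 75% of Cobalt, so Ingrid controls Cobalt.
Ingrid holds 59% of Orbis, so Ingrid controls Orbis.
No other company's threshold is met.
Ingrid controls 2 companies.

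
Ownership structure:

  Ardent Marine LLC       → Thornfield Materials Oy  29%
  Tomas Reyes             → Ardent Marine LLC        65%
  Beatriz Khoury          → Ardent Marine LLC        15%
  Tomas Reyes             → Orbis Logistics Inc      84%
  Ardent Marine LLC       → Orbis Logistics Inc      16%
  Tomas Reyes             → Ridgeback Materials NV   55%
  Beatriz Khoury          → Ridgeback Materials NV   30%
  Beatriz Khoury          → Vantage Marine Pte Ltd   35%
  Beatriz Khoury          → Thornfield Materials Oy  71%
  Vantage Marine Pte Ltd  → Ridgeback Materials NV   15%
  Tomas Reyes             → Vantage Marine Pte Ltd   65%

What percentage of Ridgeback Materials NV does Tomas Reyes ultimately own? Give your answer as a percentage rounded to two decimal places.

64.75%

Tomas reaches Ridgeback along 2 paths.
Direct stake: 55% = 55%.
Via Vantage: 65% × 15% = 9.75%.
Total: 55% + 9.75% = 64.75%.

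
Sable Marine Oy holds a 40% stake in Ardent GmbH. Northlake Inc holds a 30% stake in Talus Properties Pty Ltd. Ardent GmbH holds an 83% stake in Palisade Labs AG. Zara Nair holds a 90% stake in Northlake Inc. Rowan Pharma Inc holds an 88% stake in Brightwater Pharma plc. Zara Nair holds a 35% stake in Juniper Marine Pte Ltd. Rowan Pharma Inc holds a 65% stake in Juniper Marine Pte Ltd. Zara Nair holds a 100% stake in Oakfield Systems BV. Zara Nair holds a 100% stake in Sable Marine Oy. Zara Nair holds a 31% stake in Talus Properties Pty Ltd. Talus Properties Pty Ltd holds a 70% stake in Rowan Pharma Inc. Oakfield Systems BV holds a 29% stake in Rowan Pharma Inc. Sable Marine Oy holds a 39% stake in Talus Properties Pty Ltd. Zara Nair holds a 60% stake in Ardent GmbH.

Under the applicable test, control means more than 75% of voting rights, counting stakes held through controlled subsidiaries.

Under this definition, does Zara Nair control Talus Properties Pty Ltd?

Yes

Zara holds 100% of Sable, so Zara controls Sable.
Zara holds 90% of Northlake, so Zara controls Northlake.
Northlake and Sable and Zara together hold 30% + 39% + 31% = 100% of Talus, so Zara controls Talus.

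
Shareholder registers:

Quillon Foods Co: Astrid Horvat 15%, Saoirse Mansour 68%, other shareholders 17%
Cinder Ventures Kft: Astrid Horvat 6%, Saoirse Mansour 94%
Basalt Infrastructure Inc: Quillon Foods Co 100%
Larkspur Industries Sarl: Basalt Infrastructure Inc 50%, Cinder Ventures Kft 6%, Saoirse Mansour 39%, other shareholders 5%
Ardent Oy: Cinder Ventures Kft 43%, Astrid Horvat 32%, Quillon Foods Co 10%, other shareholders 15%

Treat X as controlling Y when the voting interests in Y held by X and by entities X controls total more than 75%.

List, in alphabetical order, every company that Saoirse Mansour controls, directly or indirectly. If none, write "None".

Saoirse holds 94% of Cinder, so Saoirse controls Cinder.
No other company's threshold is met.

Cinder Ventures Kft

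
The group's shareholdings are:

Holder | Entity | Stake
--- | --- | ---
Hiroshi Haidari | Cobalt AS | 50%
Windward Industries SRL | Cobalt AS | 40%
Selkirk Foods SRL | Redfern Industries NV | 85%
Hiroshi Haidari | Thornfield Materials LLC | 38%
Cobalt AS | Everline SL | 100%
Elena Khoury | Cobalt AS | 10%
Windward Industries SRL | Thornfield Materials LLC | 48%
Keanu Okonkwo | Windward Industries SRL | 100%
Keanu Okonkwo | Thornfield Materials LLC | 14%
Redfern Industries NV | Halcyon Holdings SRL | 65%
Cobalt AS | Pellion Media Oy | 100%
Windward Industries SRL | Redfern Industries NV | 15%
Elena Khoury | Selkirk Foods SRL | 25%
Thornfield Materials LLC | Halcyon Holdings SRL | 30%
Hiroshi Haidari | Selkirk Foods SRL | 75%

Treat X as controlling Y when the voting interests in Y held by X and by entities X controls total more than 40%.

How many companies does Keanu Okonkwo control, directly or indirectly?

Keanu holds 100% of Windward, so Keanu controls Windward.
Windward and Keanu together hold 48% + 14% = 62% of Thornfield, so Keanu controls Thornfield.
No other company's threshold is met.
Keanu controls 2 companies.

2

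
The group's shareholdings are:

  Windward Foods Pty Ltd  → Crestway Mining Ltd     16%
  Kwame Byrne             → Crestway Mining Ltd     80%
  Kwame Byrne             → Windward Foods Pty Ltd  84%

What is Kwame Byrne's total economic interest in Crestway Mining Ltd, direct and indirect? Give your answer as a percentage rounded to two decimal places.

93.44%

Kwame reaches Crestway along 2 paths.
Direct stake: 80% = 80%.
Via Windward: 84% × 16% = 13.44%.
Total: 80% + 13.44% = 93.44%.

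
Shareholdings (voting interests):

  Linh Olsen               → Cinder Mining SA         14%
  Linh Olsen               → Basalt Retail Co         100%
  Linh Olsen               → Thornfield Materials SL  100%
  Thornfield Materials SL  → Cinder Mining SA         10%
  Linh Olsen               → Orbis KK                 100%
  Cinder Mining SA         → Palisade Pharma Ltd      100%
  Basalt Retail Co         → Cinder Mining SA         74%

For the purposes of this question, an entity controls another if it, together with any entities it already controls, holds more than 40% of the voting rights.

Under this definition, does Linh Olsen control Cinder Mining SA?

Yes

Linh holds 100% of Basalt, so Linh controls Basalt.
Linh holds 100% of Thornfield, so Linh controls Thornfield.
Linh and Basalt and Thornfield together hold 14% + 74% + 10% = 98% of Cinder, so Linh controls Cinder.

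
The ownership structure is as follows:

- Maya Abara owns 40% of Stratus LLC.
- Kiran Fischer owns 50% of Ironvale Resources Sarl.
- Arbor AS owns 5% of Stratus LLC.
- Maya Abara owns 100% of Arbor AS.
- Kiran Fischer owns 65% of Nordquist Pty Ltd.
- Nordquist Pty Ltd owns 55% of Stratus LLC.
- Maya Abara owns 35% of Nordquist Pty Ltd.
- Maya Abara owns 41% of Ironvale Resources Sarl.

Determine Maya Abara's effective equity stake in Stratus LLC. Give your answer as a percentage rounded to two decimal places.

64.25%

Maya reaches Stratus along 3 paths.
Direct stake: 40% = 40%.
Via Nordquist: 35% × 55% = 19.25%.
Via Arbor: 100% × 5% = 5%.
Total: 40% + 19.25% + 5% = 64.25%.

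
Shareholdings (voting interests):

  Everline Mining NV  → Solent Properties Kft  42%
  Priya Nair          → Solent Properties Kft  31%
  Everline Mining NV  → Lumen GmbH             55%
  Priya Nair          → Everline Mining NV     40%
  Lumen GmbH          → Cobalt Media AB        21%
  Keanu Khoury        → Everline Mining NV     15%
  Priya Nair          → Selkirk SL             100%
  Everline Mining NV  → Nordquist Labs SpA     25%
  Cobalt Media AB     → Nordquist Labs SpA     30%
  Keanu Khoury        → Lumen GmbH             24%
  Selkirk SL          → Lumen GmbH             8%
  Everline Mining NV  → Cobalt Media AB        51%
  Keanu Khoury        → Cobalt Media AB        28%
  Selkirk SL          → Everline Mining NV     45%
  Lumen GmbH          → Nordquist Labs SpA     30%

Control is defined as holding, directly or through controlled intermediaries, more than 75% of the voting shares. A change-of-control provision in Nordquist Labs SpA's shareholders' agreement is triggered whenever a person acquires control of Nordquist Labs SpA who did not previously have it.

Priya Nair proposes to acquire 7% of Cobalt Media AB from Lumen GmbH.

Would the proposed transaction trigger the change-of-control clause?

The purchase adds only to Priya's holdings (Lumen's stake shrinks), so Priya is the only person who could newly come to control Nordquist.
Priya holds 100% of Selkirk, so Priya controls Selkirk.
Priya and Selkirk together hold 40% + 45% = 85% of Everline, so Priya controls Everline.
In Nordquist, Priya's side holds only 25%, not > 75%.
So before the transaction, Priya does not control Nordquist.
After the purchase, Priya holds 7% of Cobalt directly, and Lumen's stake falls to 14%.
Priya's side now holds 51% + 7% = 58% of Cobalt, not > 75%, so Priya still does not control Cobalt.
After the transaction, Priya's side holds 25% of Nordquist, not > 75%, so Priya still does not control Nordquist.
No new person acquires control, so the clause is not triggered.

No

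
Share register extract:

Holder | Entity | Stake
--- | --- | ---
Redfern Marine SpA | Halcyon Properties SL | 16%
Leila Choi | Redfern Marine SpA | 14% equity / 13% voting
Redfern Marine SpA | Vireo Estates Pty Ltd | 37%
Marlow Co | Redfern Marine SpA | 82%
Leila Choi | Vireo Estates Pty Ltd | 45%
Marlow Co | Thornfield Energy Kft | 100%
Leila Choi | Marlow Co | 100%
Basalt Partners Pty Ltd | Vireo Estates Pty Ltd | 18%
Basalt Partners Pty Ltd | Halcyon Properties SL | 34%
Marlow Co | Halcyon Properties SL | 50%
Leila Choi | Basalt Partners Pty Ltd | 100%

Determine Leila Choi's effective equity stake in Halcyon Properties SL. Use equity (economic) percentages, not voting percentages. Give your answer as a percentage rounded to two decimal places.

99.36%

Leila reaches Halcyon along 4 paths.
Via Marlow: 100% × 50% = 50%.
Via Marlow → Redfern: 100% × 82% × 16% = 13.12%.
Via Redfern: 14% × 16% = 2.24%.
Via Basalt: 100% × 34% = 34%.
Total: 50% + 13.12% + 2.24% + 34% = 99.36%.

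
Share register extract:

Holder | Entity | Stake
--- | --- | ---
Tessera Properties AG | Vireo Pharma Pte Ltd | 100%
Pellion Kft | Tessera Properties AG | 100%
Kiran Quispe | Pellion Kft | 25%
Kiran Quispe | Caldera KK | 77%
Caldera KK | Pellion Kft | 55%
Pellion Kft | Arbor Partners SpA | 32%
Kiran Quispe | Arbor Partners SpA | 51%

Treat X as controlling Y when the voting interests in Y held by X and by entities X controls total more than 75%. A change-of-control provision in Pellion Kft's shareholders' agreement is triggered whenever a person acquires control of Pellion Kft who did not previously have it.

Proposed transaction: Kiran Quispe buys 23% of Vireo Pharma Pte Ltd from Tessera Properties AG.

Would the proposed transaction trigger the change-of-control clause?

No

The purchase adds only to Kiran's holdings (Tessera's stake shrinks), so Kiran is the only person who could newly come to control Pellion.
Kiran holds 77% of Caldera, so Kiran controls Caldera.
Caldera and Kiran together hold 55% + 25% = 80% of Pellion, so Kiran controls Pellion.
So Kiran already controls Pellion before the transaction.
After the purchase, Kiran holds 23% of Vireo directly, and Tessera's stake falls to 77%.
Kiran controlled Pellion already, so this is not a new person acquiring control; every other person's position is unchanged or reduced.
No new person acquires control, so the clause is not triggered.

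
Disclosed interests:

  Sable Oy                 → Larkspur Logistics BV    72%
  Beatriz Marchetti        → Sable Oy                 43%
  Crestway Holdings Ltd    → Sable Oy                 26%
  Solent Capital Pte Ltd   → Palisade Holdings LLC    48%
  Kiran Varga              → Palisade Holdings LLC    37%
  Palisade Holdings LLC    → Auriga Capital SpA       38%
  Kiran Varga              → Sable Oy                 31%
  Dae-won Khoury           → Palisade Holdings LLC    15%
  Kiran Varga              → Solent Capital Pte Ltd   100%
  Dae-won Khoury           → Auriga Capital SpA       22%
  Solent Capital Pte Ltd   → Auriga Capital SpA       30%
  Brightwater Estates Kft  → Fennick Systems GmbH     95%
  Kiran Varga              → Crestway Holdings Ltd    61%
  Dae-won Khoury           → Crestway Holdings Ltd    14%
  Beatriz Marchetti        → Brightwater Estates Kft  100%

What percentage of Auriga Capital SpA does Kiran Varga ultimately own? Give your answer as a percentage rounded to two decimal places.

Kiran reaches Auriga along 3 paths.
Via Solent → Palisade: 100% × 48% × 38% = 18.24%.
Via Palisade: 37% × 38% = 14.06%.
Via Solent: 100% × 30% = 30%.
Total: 18.24% + 14.06% + 30% = 62.3%.
Rounded: 62.30%.

62.30%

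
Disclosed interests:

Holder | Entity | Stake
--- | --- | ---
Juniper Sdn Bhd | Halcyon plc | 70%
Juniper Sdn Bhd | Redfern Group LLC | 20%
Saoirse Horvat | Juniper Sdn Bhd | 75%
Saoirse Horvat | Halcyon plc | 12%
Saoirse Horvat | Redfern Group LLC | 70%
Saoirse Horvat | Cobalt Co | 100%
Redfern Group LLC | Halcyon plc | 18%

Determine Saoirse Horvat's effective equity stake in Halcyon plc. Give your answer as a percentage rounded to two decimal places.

Saoirse reaches Halcyon along 4 paths.
Direct stake: 12% = 12%.
Via Juniper: 75% × 70% = 52.5%.
Via Redfern: 70% × 18% = 12.6%.
Via Juniper → Redfern: 75% × 20% × 18% = 2.7%.
Total: 12% + 52.5% + 12.6% + 2.7% = 79.8%.
Rounded: 79.80%.

79.80%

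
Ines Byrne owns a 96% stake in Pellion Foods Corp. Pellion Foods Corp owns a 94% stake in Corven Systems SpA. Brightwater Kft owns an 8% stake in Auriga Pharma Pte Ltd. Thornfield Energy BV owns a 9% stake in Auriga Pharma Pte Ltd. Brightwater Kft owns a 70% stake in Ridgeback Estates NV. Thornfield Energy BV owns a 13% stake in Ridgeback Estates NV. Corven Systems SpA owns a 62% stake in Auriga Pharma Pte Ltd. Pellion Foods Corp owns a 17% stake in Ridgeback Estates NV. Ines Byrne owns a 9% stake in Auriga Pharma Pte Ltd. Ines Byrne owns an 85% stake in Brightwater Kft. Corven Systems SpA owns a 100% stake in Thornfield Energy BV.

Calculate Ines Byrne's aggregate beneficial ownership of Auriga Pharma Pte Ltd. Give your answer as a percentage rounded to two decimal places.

Ines reaches Auriga along 4 paths.
Direct stake: 9% = 9%.
Via Pellion → Corven → Thornfield: 96% × 94% × 100% × 9% = 8.1216%.
Via Pellion → Corven: 96% × 94% × 62% = 55.9488%.
Via Brightwater: 85% × 8% = 6.8%.
Total: 9% + 8.1216% + 55.9488% + 6.8% = 79.8704%.
Rounded: 79.87%.

79.87%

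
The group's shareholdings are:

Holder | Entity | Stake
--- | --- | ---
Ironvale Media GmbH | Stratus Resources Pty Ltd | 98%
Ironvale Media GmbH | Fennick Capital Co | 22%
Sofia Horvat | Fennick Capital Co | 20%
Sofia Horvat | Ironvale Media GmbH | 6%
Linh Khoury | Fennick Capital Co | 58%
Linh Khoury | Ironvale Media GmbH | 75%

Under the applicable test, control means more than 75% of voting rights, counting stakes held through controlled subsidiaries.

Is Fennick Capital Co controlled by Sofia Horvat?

No

Sofia's largest direct stake is 20% in Fennick, which does not meet the threshold, so Sofia controls no company.
In Fennick, Sofia's side holds only 20%, not > 75%.
So Sofia does not control Fennick.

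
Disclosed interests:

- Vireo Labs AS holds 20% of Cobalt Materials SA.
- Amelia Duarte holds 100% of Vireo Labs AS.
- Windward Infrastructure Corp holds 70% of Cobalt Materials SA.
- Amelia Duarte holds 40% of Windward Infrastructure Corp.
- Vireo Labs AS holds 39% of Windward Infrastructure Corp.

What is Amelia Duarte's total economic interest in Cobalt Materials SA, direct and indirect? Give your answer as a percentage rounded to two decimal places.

Amelia reaches Cobalt along 3 paths.
Via Windward: 40% × 70% = 28%.
Via Vireo → Windward: 100% × 39% × 70% = 27.3%.
Via Vireo: 100% × 20% = 20%.
Total: 28% + 27.3% + 20% = 75.3%.
Rounded: 75.30%.

75.30%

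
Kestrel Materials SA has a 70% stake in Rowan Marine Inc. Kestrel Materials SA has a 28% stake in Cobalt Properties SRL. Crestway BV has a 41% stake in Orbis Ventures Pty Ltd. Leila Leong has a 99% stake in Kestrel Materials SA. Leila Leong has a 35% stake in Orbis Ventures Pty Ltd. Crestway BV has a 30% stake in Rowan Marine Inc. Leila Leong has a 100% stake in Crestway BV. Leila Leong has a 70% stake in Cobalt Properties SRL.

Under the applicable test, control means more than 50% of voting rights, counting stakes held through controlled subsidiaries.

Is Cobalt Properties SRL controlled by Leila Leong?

Yes

Leila holds 99% of Kestrel, so Leila controls Kestrel.
Kestrel and Leila together hold 28% + 70% = 98% of Cobalt, so Leila controls Cobalt.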